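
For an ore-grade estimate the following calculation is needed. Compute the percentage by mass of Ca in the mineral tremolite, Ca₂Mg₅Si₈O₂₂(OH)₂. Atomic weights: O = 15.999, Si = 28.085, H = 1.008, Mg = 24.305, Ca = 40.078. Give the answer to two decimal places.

9.87 mass %

Molar mass of Ca₂Mg₅Si₈O₂₂(OH)₂: 2*40.078 + 5*24.305 + 8*28.085 + 24*15.999 + 2*1.008 = 812.353 g/mol.
Mass of Ca per formula unit: 2 × 40.078 = 80.156 g.
Weight fraction Ca = 80.156 / 812.353 = 0.0987.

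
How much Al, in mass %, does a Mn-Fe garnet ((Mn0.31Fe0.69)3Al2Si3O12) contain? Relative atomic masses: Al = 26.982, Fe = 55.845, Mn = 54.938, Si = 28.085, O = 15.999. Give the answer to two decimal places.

10.86 mass %

Formula mass = 0.93*54.938 + 2.07*55.845 + 2*26.982 + 3*28.085 + 12*15.999 = 496.898 g/mol, of which 53.964 g is Al.
So Al makes up 53.964/496.898 = 0.1086 of the mass, i.e. 10.86%.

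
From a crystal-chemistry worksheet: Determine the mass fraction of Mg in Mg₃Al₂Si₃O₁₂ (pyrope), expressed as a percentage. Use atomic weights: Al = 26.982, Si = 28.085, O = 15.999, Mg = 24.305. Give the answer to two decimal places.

M(Mg₃Al₂Si₃O₁₂) = 403.122 g/mol.
Mg contributes 3 × 24.305 = 72.915 g per mole.
72.915/403.122 = 0.1809 → 18.09%.

18.09 wt%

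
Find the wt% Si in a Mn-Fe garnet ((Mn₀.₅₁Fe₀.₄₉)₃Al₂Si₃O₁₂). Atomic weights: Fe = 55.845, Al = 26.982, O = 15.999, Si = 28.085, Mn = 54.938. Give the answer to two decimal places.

16.97 wt%

Formula mass = 1.53·54.938 + 1.47·55.845 + 2·26.982 + 3·28.085 + 12·15.999 = 496.354 g/mol, of which 84.255 g is Si.
So Si makes up 84.255/496.354 = 0.1697 of the mass, i.e. 16.97%.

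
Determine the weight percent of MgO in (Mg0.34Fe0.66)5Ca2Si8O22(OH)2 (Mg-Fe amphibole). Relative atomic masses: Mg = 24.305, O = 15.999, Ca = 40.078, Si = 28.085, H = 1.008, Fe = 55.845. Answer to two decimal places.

7.48 wt%

M((Mg0.34Fe0.66)5Ca2Si8O22(OH)2) = 916.435 g/mol; M(MgO) = 40.304 g/mol.
Moles MgO per formula unit = 1.70 Mg ÷ 1 = 1.7000.
MgO fraction = (1.7000 × 40.304) / 916.435 = 68.517/916.435 = 0.0748.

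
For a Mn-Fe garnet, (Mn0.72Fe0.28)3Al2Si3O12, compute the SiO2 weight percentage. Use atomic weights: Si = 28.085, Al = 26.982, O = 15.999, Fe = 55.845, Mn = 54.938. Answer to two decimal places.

36.36 wt%

Molar mass of (Mn0.72Fe0.28)3Al2Si3O12 = 2.16×54.938 + 0.84×55.845 + 2×26.982 + 3×28.085 + 12×15.999 = 495.783 g/mol.
Each formula unit contains 3 Si, equivalent to 3/1 = 3.0000 mol SiO2.
M(SiO2) = 1×28.085 + 2×15.999 = 60.083 g/mol.
Mass of SiO2 per formula unit = 3.0000 × 60.083 = 180.249 g.
SiO2 wt% = 180.249 / 495.783 × 100 = 36.36%.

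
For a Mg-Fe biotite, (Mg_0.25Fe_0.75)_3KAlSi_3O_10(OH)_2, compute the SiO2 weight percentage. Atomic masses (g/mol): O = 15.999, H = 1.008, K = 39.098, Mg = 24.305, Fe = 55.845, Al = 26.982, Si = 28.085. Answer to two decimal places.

Formula mass = 488.219 g/mol.
3 Si → 3.0000 mol SiO2 per formula unit; M(SiO2) = 60.083, so SiO2 mass = 180.249 g.
180.249/488.219 × 100 = 36.92 wt%.

36.92 wt%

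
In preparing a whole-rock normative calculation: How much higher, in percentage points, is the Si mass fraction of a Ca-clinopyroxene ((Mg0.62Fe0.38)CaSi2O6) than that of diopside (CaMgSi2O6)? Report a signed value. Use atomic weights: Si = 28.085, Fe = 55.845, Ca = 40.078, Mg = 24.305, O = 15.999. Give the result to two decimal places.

-1.36 percentage points

M((Mg0.62Fe0.38)CaSi2O6) = 228.532 g/mol, so wt% Si = 56.170/228.532 × 100 = 24.58%.
M(CaMgSi2O6) = 216.547 g/mol, so wt% Si = 56.170/216.547 × 100 = 25.94%.
24.58 − 25.94 = -1.36 pp.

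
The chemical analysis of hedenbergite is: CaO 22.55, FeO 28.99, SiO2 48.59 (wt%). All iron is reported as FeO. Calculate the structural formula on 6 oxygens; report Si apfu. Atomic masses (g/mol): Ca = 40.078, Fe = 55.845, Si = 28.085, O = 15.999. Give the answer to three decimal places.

CaO (M=56.077): mol = 0.40213; Ca = 0.40213, O = 0.40213.
FeO (M=71.844): mol = 0.40351; Fe = 0.40351, O = 0.40351.
SiO2 (M=60.083): mol = 0.80871; Si = 0.80871, O = 1.61742.
ΣO = 2.42306; factor = 6/ΣO = 2.47621.
Si apfu = 0.80871 × 2.47621 = 2.003.

2.003 Si apfu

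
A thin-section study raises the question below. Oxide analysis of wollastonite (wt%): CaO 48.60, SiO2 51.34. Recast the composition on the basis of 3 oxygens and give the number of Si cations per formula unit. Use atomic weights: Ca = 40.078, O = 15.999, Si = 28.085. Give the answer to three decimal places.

0.995 Si apfu

CaO: 48.60/56.077 = 0.86667 mol → 0.86667 mol Ca, 0.86667 mol O.
SiO2: 51.34/60.083 = 0.85448 mol → 0.85448 mol Si, 1.70896 mol O.
Total oxygen = 2.57563 mol. Normalization factor = 3/2.57563 = 1.16476.
Si per 3 O = 0.85448 × 1.16476 = 0.995.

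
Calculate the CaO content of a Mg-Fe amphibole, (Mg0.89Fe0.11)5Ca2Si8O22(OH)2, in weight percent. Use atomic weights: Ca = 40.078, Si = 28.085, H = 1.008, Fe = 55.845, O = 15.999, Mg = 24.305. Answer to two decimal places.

Formula mass = 829.700 g/mol.
2 Ca → 2.0000 mol CaO per formula unit; M(CaO) = 56.077, so CaO mass = 112.154 g.
112.154/829.700 × 100 = 13.52 wt%.

13.52 wt%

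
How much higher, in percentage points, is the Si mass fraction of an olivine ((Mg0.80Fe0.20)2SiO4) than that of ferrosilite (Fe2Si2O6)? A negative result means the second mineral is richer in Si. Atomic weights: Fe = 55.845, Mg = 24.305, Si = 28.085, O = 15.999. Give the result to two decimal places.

M((Mg0.80Fe0.20)2SiO4) = 153.307 g/mol, so wt% Si = 28.085/153.307 × 100 = 18.32%.
M(Fe2Si2O6) = 263.854 g/mol, so wt% Si = 56.170/263.854 × 100 = 21.29%.
18.32 − 21.29 = -2.97 pp.

-2.97 percentage points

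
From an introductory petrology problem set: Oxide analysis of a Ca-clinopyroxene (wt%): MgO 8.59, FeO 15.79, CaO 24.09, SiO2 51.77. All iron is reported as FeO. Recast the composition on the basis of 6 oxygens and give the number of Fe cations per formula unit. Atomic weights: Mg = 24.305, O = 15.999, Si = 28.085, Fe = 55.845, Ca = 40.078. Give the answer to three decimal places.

0.510 Fe apfu

MgO (M=40.304): mol = 0.21313; Mg = 0.21313, O = 0.21313.
FeO (M=71.844): mol = 0.21978; Fe = 0.21978, O = 0.21978.
CaO (M=56.077): mol = 0.42959; Ca = 0.42959, O = 0.42959.
SiO2 (M=60.083): mol = 0.86164; Si = 0.86164, O = 1.72328.
ΣO = 2.58578; factor = 6/ΣO = 2.32038.
Fe apfu = 0.21978 × 2.32038 = 0.510.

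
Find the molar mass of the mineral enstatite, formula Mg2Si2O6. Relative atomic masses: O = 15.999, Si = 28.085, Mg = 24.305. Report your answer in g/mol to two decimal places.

200.77 g/mol

Mg: 2 × 24.305 = 48.6100
Si: 2 × 28.085 = 56.1700
O: 6 × 15.999 = 95.9940
Summing the contributions gives the formula mass.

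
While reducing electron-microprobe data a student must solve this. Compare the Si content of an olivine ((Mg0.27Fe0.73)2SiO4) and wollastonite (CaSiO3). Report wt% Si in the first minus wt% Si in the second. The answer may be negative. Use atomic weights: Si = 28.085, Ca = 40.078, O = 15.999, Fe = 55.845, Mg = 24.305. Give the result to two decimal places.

M((Mg0.27Fe0.73)2SiO4) = 186.739 g/mol, so wt% Si = 28.085/186.739 × 100 = 15.04%.
M(CaSiO3) = 116.160 g/mol, so wt% Si = 28.085/116.160 × 100 = 24.18%.
15.04 − 24.18 = -9.14 pp.

-9.14 percentage points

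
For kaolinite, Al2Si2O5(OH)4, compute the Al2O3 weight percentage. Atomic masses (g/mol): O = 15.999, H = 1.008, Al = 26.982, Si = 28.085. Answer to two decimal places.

39.50 wt%

M(Al2Si2O5(OH)4) = 258.157 g/mol; M(Al2O3) = 101.961 g/mol.
Moles Al2O3 per formula unit = 2 Al ÷ 2 = 1.0000.
Al2O3 fraction = (1.0000 × 101.961) / 258.157 = 101.961/258.157 = 0.3950.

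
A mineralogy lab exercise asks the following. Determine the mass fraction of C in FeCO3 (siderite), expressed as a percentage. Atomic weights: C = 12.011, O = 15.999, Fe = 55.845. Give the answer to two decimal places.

10.37 mass %

Formula mass = 1×55.845 + 1×12.011 + 3×15.999 = 115.853 g/mol, of which 12.011 g is C.
So C makes up 12.011/115.853 = 0.1037 of the mass, i.e. 10.37%.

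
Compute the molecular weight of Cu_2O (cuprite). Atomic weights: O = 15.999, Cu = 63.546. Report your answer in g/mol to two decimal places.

143.09 g/mol

M = 2·63.546 + 1·15.999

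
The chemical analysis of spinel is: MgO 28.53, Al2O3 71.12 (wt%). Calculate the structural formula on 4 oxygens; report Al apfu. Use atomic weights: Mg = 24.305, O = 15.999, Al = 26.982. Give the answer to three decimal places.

28.53 wt% MgO ÷ 40.304 g/mol = 0.70787 mol, giving 0.70787 Mg and 0.70787 O.
71.12 wt% Al2O3 ÷ 101.961 g/mol = 0.69752 mol, giving 1.39504 Al and 2.09256 O.
Oxygen sums to 2.80043; scaling by 4/2.80043 = 1.42835 puts the formula on 4 O.
Al: 1.39504 × 1.42835 = 1.993 atoms per formula unit.

1.993 Al apfu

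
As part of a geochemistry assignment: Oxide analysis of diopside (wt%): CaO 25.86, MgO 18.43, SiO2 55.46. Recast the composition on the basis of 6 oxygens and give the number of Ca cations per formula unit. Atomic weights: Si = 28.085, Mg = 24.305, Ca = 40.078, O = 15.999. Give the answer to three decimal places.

25.86 wt% CaO ÷ 56.077 g/mol = 0.46115 mol, giving 0.46115 Ca and 0.46115 O.
18.43 wt% MgO ÷ 40.304 g/mol = 0.45727 mol, giving 0.45727 Mg and 0.45727 O.
55.46 wt% SiO2 ÷ 60.083 g/mol = 0.92306 mol, giving 0.92306 Si and 1.84612 O.
Oxygen sums to 2.76454; scaling by 6/2.76454 = 2.17034 puts the formula on 6 O.
Ca: 0.46115 × 2.17034 = 1.001 atoms per formula unit.

1.001 Ca apfu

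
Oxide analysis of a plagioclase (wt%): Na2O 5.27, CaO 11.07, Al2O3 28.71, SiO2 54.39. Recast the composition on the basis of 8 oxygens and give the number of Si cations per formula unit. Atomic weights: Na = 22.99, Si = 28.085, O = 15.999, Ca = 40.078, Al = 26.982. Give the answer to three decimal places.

2.465 Si apfu

5.27 wt% Na2O ÷ 61.979 g/mol = 0.08503 mol, giving 0.17006 Na and 0.08503 O.
11.07 wt% CaO ÷ 56.077 g/mol = 0.19741 mol, giving 0.19741 Ca and 0.19741 O.
28.71 wt% Al2O3 ÷ 101.961 g/mol = 0.28158 mol, giving 0.56316 Al and 0.84474 O.
54.39 wt% SiO2 ÷ 60.083 g/mol = 0.90525 mol, giving 0.90525 Si and 1.81050 O.
Oxygen sums to 2.93768; scaling by 8/2.93768 = 2.72324 puts the formula on 8 O.
Si: 0.90525 × 2.72324 = 2.465 atoms per formula unit.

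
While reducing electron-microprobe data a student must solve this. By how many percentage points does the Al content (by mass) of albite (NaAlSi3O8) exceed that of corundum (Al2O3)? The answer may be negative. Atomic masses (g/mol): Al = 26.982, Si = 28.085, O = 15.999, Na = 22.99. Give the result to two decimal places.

Al in NaAlSi3O8: molar mass 262.219 g/mol; 1×26.982 = 26.982 g → 10.29 wt%.
Al in Al2O3: molar mass 101.961 g/mol; 2×26.982 = 53.964 g → 52.93 wt%.
Difference = 10.29 − 52.93 = -42.64 percentage points.

-42.64 percentage points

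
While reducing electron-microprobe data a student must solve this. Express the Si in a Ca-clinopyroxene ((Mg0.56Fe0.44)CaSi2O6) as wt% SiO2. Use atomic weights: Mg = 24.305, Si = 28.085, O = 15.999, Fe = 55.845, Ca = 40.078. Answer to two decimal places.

M((Mg0.56Fe0.44)CaSi2O6) = 230.425 g/mol; M(SiO2) = 60.083 g/mol.
Moles SiO2 per formula unit = 2 Si ÷ 1 = 2.0000.
SiO2 fraction = (2.0000 × 60.083) / 230.425 = 120.166/230.425 = 0.5215.

52.15 wt%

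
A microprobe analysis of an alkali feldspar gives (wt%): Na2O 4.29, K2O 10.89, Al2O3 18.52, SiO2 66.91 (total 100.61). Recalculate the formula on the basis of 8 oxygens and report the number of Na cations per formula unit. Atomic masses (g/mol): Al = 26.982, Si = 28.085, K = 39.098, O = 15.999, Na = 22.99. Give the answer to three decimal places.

Na2O: 4.29/61.979 = 0.06922 mol → 0.13844 mol Na, 0.06922 mol O.
K2O: 10.89/94.195 = 0.11561 mol → 0.23122 mol K, 0.11561 mol O.
Al2O3: 18.52/101.961 = 0.18164 mol → 0.36328 mol Al, 0.54492 mol O.
SiO2: 66.91/60.083 = 1.11363 mol → 1.11363 mol Si, 2.22726 mol O.
Total oxygen = 2.95701 mol. Normalization factor = 8/2.95701 = 2.70544.
Na per 8 O = 0.13844 × 2.70544 = 0.375.

0.375 Na apfu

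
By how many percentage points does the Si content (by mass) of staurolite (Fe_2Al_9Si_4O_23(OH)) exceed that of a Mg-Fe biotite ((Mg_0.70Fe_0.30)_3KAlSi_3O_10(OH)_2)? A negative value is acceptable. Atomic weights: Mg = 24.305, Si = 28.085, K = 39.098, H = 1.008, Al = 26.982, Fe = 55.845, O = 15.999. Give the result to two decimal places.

-5.72 percentage points

First mineral: 112.340 g Si in 851.852 g formula = 13.19 wt% Si.
Second mineral: 84.255 g Si in 445.640 g formula = 18.91 wt% Si.
13.19% − 18.91% gives a difference of -5.72 percentage points.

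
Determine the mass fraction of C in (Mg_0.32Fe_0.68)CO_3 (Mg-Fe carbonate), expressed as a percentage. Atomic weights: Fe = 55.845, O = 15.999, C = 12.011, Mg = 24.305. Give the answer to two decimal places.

Molar mass of (Mg_0.32Fe_0.68)CO_3: 0.32×24.305 + 0.68×55.845 + 1×12.011 + 3×15.999 = 105.760 g/mol.
Mass of C per formula unit: 1 × 12.011 = 12.011 g.
Weight fraction C = 12.011 / 105.760 = 0.1136.

11.36 weight percent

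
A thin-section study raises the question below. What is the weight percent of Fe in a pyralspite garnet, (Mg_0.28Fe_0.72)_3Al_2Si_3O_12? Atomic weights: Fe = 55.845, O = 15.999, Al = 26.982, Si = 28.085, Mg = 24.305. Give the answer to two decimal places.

Molar mass of (Mg_0.28Fe_0.72)_3Al_2Si_3O_12: 0.84×24.305 + 2.16×55.845 + 2×26.982 + 3×28.085 + 12×15.999 = 471.248 g/mol.
Mass of Fe per formula unit: 2.16 × 55.845 = 120.625 g.
Weight fraction Fe = 120.625 / 471.248 = 0.2560.

25.60 wt%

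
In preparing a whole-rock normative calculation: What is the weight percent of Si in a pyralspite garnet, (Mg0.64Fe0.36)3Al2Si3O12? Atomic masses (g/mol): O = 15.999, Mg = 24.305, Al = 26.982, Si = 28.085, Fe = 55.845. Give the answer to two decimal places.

19.27 wt%

Formula mass = 1.92*24.305 + 1.08*55.845 + 2*26.982 + 3*28.085 + 12*15.999 = 437.185 g/mol, of which 84.255 g is Si.
So Si makes up 84.255/437.185 = 0.1927 of the mass, i.e. 19.27%.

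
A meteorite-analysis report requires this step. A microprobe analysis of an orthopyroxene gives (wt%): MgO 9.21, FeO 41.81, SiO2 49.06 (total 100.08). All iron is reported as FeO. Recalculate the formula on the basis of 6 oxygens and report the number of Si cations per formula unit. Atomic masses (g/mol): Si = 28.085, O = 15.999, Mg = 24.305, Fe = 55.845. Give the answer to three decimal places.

9.21 wt% MgO ÷ 40.304 g/mol = 0.22851 mol, giving 0.22851 Mg and 0.22851 O.
41.81 wt% FeO ÷ 71.844 g/mol = 0.58196 mol, giving 0.58196 Fe and 0.58196 O.
49.06 wt% SiO2 ÷ 60.083 g/mol = 0.81654 mol, giving 0.81654 Si and 1.63308 O.
Oxygen sums to 2.44355; scaling by 6/2.44355 = 2.45544 puts the formula on 6 O.
Si: 0.81654 × 2.45544 = 2.005 atoms per formula unit.

2.005 Si apfu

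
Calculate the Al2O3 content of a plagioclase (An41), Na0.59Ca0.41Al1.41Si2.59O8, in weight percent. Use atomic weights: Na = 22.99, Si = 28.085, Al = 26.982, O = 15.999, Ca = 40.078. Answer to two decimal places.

M(Na0.59Ca0.41Al1.41Si2.59O8) = 268.773 g/mol; M(Al2O3) = 101.961 g/mol.
Moles Al2O3 per formula unit = 1.41 Al ÷ 2 = 0.7050.
Al2O3 fraction = (0.7050 × 101.961) / 268.773 = 71.883/268.773 = 0.2674.

26.74 wt%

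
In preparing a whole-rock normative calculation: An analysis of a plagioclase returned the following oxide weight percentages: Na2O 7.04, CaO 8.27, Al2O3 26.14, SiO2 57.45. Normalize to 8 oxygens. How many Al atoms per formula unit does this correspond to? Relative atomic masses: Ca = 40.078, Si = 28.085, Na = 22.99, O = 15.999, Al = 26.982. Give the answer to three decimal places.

1.394 Al apfu

Na2O (M=61.979): mol = 0.11359; Na = 0.22718, O = 0.11359.
CaO (M=56.077): mol = 0.14748; Ca = 0.14748, O = 0.14748.
Al2O3 (M=101.961): mol = 0.25637; Al = 0.51274, O = 0.76911.
SiO2 (M=60.083): mol = 0.95618; Si = 0.95618, O = 1.91236.
ΣO = 2.94254; factor = 8/ΣO = 2.71874.
Al apfu = 0.51274 × 2.71874 = 1.394.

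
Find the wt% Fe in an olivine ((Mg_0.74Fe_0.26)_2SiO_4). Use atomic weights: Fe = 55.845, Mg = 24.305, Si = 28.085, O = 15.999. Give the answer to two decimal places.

18.49 mass %

M((Mg_0.74Fe_0.26)_2SiO_4) = 157.092 g/mol.
Fe contributes 0.52 × 55.845 = 29.039 g per mole.
29.039/157.092 = 0.1849 → 18.49%.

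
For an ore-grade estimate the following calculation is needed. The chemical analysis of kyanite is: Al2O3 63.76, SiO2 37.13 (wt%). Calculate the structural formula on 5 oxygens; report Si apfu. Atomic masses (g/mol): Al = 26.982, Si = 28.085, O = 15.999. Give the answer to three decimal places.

0.993 Si apfu

Al2O3: 63.76/101.961 = 0.62534 mol → 1.25068 mol Al, 1.87602 mol O.
SiO2: 37.13/60.083 = 0.61798 mol → 0.61798 mol Si, 1.23596 mol O.
Total oxygen = 3.11198 mol. Normalization factor = 5/3.11198 = 1.60669.
Si per 5 O = 0.61798 × 1.60669 = 0.993.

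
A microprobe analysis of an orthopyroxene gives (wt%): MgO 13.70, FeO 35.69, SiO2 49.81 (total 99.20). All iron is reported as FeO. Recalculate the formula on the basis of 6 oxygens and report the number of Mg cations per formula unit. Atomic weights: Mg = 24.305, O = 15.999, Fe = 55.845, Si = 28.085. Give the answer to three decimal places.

0.818 Mg apfu

MgO: 13.70/40.304 = 0.33992 mol → 0.33992 mol Mg, 0.33992 mol O.
FeO: 35.69/71.844 = 0.49677 mol → 0.49677 mol Fe, 0.49677 mol O.
SiO2: 49.81/60.083 = 0.82902 mol → 0.82902 mol Si, 1.65804 mol O.
Total oxygen = 2.49473 mol. Normalization factor = 6/2.49473 = 2.40507.
Mg per 6 O = 0.33992 × 2.40507 = 0.818.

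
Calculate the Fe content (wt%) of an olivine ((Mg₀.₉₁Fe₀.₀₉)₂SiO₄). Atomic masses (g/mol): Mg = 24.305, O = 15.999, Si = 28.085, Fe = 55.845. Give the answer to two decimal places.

M((Mg₀.₉₁Fe₀.₀₉)₂SiO₄) = 146.368 g/mol.
Fe contributes 0.18 × 55.845 = 10.052 g per mole.
10.052/146.368 = 0.0687 → 6.87%.

6.87 wt%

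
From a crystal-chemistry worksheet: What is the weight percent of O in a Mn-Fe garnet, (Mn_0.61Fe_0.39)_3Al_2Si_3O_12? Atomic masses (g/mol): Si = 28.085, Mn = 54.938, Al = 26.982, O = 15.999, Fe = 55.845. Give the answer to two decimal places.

38.70 wt%

Formula mass = 1.83·54.938 + 1.17·55.845 + 2·26.982 + 3·28.085 + 12·15.999 = 496.082 g/mol, of which 191.988 g is O.
So O makes up 191.988/496.082 = 0.3870 of the mass, i.e. 38.70%.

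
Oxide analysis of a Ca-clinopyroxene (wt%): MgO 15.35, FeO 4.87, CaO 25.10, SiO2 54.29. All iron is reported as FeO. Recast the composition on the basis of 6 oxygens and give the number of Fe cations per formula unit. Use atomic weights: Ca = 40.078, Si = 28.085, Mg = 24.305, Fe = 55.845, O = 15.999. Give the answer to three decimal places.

MgO (M=40.304): mol = 0.38086; Mg = 0.38086, O = 0.38086.
FeO (M=71.844): mol = 0.06779; Fe = 0.06779, O = 0.06779.
CaO (M=56.077): mol = 0.44760; Ca = 0.44760, O = 0.44760.
SiO2 (M=60.083): mol = 0.90358; Si = 0.90358, O = 1.80716.
ΣO = 2.70341; factor = 6/ΣO = 2.21942.
Fe apfu = 0.06779 × 2.21942 = 0.150.

0.150 Fe apfu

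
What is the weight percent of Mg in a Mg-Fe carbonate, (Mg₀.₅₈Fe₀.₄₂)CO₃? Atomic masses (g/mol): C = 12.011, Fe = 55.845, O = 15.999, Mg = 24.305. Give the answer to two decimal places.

M((Mg₀.₅₈Fe₀.₄₂)CO₃) = 97.560 g/mol.
Mg contributes 0.58 × 24.305 = 14.097 g per mole.
14.097/97.560 = 0.1445 → 14.45%.

14.45 wt%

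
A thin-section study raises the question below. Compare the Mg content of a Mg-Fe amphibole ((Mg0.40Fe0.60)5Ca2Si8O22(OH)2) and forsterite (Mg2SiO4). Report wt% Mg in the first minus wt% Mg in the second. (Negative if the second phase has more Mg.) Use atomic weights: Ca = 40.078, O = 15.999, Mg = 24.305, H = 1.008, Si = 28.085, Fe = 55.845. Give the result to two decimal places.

-29.19 percentage points

Mg in (Mg0.40Fe0.60)5Ca2Si8O22(OH)2: molar mass 906.973 g/mol; 2×24.305 = 48.610 g → 5.36 wt%.
Mg in Mg2SiO4: molar mass 140.691 g/mol; 2×24.305 = 48.610 g → 34.55 wt%.
Difference = 5.36 − 34.55 = -29.19 percentage points.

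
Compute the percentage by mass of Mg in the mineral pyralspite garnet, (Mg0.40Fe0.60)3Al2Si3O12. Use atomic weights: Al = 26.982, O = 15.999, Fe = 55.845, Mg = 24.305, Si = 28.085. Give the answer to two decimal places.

6.34 mass %

Molar mass of (Mg0.40Fe0.60)3Al2Si3O12: 1.20·24.305 + 1.80·55.845 + 2·26.982 + 3·28.085 + 12·15.999 = 459.894 g/mol.
Mass of Mg per formula unit: 1.20 × 24.305 = 29.166 g.
Weight fraction Mg = 29.166 / 459.894 = 0.0634.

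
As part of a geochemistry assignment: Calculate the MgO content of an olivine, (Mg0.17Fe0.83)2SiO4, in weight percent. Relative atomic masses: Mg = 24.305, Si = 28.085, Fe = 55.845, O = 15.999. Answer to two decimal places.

7.10 wt%

Molar mass of (Mg0.17Fe0.83)2SiO4 = 0.34·24.305 + 1.66·55.845 + 1·28.085 + 4·15.999 = 193.047 g/mol.
Each formula unit contains 0.34 Mg, equivalent to 0.34/1 = 0.3400 mol MgO.
M(MgO) = 1×24.305 + 1×15.999 = 40.304 g/mol.
Mass of MgO per formula unit = 0.3400 × 40.304 = 13.703 g.
MgO wt% = 13.703 / 193.047 × 100 = 7.10%.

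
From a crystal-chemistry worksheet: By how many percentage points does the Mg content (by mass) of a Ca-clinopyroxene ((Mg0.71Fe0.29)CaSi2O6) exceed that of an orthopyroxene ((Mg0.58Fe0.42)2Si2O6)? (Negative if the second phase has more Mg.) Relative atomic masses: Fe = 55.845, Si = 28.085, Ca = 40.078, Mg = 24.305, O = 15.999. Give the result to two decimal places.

-4.76 percentage points

First mineral: 17.257 g Mg in 225.694 g formula = 7.65 wt% Mg.
Second mineral: 28.194 g Mg in 227.268 g formula = 12.41 wt% Mg.
7.65% − 12.41% gives a difference of -4.76 percentage points.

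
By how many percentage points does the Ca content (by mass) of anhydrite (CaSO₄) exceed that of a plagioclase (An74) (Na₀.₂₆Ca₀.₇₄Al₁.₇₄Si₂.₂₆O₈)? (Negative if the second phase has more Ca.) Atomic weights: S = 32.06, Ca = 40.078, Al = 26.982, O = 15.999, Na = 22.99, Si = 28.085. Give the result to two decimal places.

18.62 percentage points

Ca in CaSO₄: molar mass 136.134 g/mol; 1×40.078 = 40.078 g → 29.44 wt%.
Ca in Na₀.₂₆Ca₀.₇₄Al₁.₇₄Si₂.₂₆O₈: molar mass 274.048 g/mol; 0.74×40.078 = 29.658 g → 10.82 wt%.
Difference = 29.44 − 10.82 = 18.62 percentage points.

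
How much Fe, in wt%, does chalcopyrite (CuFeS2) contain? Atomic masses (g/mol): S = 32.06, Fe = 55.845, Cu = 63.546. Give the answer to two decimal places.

Formula mass = 1*63.546 + 1*55.845 + 2*32.06 = 183.511 g/mol, of which 55.845 g is Fe.
So Fe makes up 55.845/183.511 = 0.3043 of the mass, i.e. 30.43%.

30.43 wt%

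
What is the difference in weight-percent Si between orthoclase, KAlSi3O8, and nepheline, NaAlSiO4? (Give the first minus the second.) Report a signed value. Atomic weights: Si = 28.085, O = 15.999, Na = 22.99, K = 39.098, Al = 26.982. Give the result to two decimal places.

10.50 percentage points

First mineral: 84.255 g Si in 278.327 g formula = 30.27 wt% Si.
Second mineral: 28.085 g Si in 142.053 g formula = 19.77 wt% Si.
30.27% − 19.77% gives a difference of 10.50 percentage points.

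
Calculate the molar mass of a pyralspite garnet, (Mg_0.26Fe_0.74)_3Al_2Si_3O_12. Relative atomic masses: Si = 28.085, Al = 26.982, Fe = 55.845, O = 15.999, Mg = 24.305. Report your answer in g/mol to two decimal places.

473.14 g/mol

M = 0.78(24.305) + 2.22(55.845) + 2(26.982) + 3(28.085) + 12(15.999)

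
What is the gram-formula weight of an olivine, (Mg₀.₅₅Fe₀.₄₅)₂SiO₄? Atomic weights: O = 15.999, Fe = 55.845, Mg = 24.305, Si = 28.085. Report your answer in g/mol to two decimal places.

169.08 g/mol

The formula mass is the sum 1.10·24.305 + 0.90·55.845 + 1·28.085 + 4·15.999.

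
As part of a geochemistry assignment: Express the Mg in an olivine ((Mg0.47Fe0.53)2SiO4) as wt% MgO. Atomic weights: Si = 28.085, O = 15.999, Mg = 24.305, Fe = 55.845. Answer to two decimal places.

Molar mass of (Mg0.47Fe0.53)2SiO4 = 0.94×24.305 + 1.06×55.845 + 1×28.085 + 4×15.999 = 174.123 g/mol.
Each formula unit contains 0.94 Mg, equivalent to 0.94/1 = 0.9400 mol MgO.
M(MgO) = 1×24.305 + 1×15.999 = 40.304 g/mol.
Mass of MgO per formula unit = 0.9400 × 40.304 = 37.886 g.
MgO wt% = 37.886 / 174.123 × 100 = 21.76%.

21.76 wt%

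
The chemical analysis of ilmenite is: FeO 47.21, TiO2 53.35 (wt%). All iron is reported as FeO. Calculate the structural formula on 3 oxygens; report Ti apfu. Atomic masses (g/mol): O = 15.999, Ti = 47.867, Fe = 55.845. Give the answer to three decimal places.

1.005 Ti apfu

FeO (M=71.844): mol = 0.65712; Fe = 0.65712, O = 0.65712.
TiO2 (M=79.865): mol = 0.66800; Ti = 0.66800, O = 1.33600.
ΣO = 1.99312; factor = 3/ΣO = 1.50518.
Ti apfu = 0.66800 × 1.50518 = 1.005.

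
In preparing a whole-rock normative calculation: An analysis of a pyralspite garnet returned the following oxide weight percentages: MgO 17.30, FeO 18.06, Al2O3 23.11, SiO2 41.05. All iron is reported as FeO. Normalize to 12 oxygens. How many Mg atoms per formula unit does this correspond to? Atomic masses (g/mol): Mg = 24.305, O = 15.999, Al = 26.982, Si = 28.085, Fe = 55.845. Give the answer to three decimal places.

17.30 wt% MgO ÷ 40.304 g/mol = 0.42924 mol, giving 0.42924 Mg and 0.42924 O.
18.06 wt% FeO ÷ 71.844 g/mol = 0.25138 mol, giving 0.25138 Fe and 0.25138 O.
23.11 wt% Al2O3 ÷ 101.961 g/mol = 0.22666 mol, giving 0.45332 Al and 0.67998 O.
41.05 wt% SiO2 ÷ 60.083 g/mol = 0.68322 mol, giving 0.68322 Si and 1.36644 O.
Oxygen sums to 2.72704; scaling by 12/2.72704 = 4.40038 puts the formula on 12 O.
Mg: 0.42924 × 4.40038 = 1.889 atoms per formula unit.

1.889 Mg apfu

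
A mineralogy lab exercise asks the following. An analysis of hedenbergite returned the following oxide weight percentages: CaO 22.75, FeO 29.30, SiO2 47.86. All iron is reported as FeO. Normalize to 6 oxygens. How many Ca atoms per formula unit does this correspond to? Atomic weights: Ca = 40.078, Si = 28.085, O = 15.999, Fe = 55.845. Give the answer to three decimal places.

CaO: 22.75/56.077 = 0.40569 mol → 0.40569 mol Ca, 0.40569 mol O.
FeO: 29.30/71.844 = 0.40783 mol → 0.40783 mol Fe, 0.40783 mol O.
SiO2: 47.86/60.083 = 0.79656 mol → 0.79656 mol Si, 1.59312 mol O.
Total oxygen = 2.40664 mol. Normalization factor = 6/2.40664 = 2.49310.
Ca per 6 O = 0.40569 × 2.49310 = 1.011.

1.011 Ca apfu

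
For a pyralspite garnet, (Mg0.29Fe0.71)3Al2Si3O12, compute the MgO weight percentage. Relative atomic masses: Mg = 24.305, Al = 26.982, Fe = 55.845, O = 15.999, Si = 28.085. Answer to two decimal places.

7.46 wt%

Molar mass of (Mg0.29Fe0.71)3Al2Si3O12 = 0.87*24.305 + 2.13*55.845 + 2*26.982 + 3*28.085 + 12*15.999 = 470.302 g/mol.
Each formula unit contains 0.87 Mg, equivalent to 0.87/1 = 0.8700 mol MgO.
M(MgO) = 1×24.305 + 1×15.999 = 40.304 g/mol.
Mass of MgO per formula unit = 0.8700 × 40.304 = 35.064 g.
MgO wt% = 35.064 / 470.302 × 100 = 7.46%.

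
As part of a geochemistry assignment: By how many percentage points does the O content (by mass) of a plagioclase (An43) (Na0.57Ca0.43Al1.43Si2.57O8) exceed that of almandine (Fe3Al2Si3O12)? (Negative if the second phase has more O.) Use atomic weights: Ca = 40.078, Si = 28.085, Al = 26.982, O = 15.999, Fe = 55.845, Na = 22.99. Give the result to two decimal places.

O in Na0.57Ca0.43Al1.43Si2.57O8: molar mass 269.093 g/mol; 8×15.999 = 127.992 g → 47.56 wt%.
O in Fe3Al2Si3O12: molar mass 497.742 g/mol; 12×15.999 = 191.988 g → 38.57 wt%.
Difference = 47.56 − 38.57 = 8.99 percentage points.

8.99 percentage points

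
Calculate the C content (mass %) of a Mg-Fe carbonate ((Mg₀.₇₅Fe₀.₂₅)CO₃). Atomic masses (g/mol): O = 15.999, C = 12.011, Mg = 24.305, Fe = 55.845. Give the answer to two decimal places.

13.03 mass %

M((Mg₀.₇₅Fe₀.₂₅)CO₃) = 92.198 g/mol.
C contributes 1 × 12.011 = 12.011 g per mole.
12.011/92.198 = 0.1303 → 13.03%.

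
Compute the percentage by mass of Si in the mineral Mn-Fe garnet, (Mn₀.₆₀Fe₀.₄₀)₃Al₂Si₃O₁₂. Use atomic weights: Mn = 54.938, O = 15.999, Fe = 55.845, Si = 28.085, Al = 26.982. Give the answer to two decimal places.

M((Mn₀.₆₀Fe₀.₄₀)₃Al₂Si₃O₁₂) = 496.109 g/mol.
Si contributes 3 × 28.085 = 84.255 g per mole.
84.255/496.109 = 0.1698 → 16.98%.

16.98 weight percent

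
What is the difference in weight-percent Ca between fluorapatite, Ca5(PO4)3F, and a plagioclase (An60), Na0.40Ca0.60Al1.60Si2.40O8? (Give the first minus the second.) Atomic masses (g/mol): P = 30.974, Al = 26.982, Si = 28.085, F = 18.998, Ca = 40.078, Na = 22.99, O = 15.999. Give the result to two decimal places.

30.89 percentage points

M(Ca5(PO4)3F) = 504.298 g/mol, so wt% Ca = 200.390/504.298 × 100 = 39.74%.
M(Na0.40Ca0.60Al1.60Si2.40O8) = 271.810 g/mol, so wt% Ca = 24.047/271.810 × 100 = 8.85%.
39.74 − 8.85 = 30.89 pp.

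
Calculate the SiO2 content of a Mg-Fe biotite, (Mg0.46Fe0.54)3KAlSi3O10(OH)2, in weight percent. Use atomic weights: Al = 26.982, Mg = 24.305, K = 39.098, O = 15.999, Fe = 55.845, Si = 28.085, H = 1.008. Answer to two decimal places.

Formula mass = 468.349 g/mol.
3 Si → 3.0000 mol SiO2 per formula unit; M(SiO2) = 60.083, so SiO2 mass = 180.249 g.
180.249/468.349 × 100 = 38.49 wt%.

38.49 wt%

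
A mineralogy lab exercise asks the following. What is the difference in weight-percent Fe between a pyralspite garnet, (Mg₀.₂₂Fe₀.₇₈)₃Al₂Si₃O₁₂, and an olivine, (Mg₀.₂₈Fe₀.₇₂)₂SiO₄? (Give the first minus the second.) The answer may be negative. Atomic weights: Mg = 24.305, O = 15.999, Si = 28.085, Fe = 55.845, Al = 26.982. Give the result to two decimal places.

-15.81 percentage points

M((Mg₀.₂₂Fe₀.₇₈)₃Al₂Si₃O₁₂) = 476.926 g/mol, so wt% Fe = 130.677/476.926 × 100 = 27.40%.
M((Mg₀.₂₈Fe₀.₇₂)₂SiO₄) = 186.109 g/mol, so wt% Fe = 80.417/186.109 × 100 = 43.21%.
27.40 − 43.21 = -15.81 pp.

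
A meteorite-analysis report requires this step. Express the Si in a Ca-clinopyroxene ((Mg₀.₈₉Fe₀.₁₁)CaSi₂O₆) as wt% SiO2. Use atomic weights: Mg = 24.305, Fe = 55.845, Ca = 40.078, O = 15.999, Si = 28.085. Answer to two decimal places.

Formula mass = 220.016 g/mol.
2 Si → 2.0000 mol SiO2 per formula unit; M(SiO2) = 60.083, so SiO2 mass = 120.166 g.
120.166/220.016 × 100 = 54.62 wt%.

54.62 wt%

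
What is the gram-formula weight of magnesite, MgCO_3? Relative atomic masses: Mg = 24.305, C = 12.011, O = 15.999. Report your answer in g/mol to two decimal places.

84.31 g/mol

The formula mass is the sum 1·24.305 + 1·12.011 + 3·15.999.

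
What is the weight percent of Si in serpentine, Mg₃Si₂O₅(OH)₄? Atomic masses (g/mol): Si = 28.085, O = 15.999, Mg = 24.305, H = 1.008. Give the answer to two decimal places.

20.27 wt%

Molar mass of Mg₃Si₂O₅(OH)₄: 3·24.305 + 2·28.085 + 9·15.999 + 4·1.008 = 277.108 g/mol.
Mass of Si per formula unit: 2 × 28.085 = 56.170 g.
Weight fraction Si = 56.170 / 277.108 = 0.2027.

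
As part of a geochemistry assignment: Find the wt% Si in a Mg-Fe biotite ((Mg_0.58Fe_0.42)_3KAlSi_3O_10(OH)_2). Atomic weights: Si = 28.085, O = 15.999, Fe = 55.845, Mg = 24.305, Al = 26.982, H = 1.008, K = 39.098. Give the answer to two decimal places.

Formula mass = 1.74*24.305 + 1.26*55.845 + 1*39.098 + 1*26.982 + 3*28.085 + 12*15.999 + 2*1.008 = 456.994 g/mol, of which 84.255 g is Si.
So Si makes up 84.255/456.994 = 0.1844 of the mass, i.e. 18.44%.

18.44 mass %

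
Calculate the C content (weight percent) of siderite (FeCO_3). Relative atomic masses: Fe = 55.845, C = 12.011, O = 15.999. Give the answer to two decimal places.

Molar mass of FeCO_3: 1×55.845 + 1×12.011 + 3×15.999 = 115.853 g/mol.
Mass of C per formula unit: 1 × 12.011 = 12.011 g.
Weight fraction C = 12.011 / 115.853 = 0.1037.

10.37 weight percent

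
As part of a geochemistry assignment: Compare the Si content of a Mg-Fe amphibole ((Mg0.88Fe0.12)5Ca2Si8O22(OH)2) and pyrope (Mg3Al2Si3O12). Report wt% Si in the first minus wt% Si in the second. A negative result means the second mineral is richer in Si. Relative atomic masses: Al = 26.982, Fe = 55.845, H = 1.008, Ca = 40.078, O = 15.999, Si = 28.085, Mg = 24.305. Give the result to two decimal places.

6.13 percentage points

M((Mg0.88Fe0.12)5Ca2Si8O22(OH)2) = 831.277 g/mol, so wt% Si = 224.680/831.277 × 100 = 27.03%.
M(Mg3Al2Si3O12) = 403.122 g/mol, so wt% Si = 84.255/403.122 × 100 = 20.90%.
27.03 − 20.90 = 6.13 pp.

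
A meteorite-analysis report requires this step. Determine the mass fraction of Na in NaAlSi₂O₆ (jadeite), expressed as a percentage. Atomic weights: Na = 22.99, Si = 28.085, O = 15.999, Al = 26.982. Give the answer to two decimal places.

11.37 weight percent

Formula mass = 1·22.99 + 1·26.982 + 2·28.085 + 6·15.999 = 202.136 g/mol, of which 22.990 g is Na.
So Na makes up 22.990/202.136 = 0.1137 of the mass, i.e. 11.37%.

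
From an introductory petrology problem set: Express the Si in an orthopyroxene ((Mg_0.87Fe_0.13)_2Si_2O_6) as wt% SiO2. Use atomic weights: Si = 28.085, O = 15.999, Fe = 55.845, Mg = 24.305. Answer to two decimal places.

57.50 wt%

Formula mass = 208.974 g/mol.
2 Si → 2.0000 mol SiO2 per formula unit; M(SiO2) = 60.083, so SiO2 mass = 120.166 g.
120.166/208.974 × 100 = 57.50 wt%.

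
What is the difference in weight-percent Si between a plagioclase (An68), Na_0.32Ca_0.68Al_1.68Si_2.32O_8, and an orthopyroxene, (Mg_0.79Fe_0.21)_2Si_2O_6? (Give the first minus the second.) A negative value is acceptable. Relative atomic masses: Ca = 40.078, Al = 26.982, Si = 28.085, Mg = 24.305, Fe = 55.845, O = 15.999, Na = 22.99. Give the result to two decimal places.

First mineral: 65.157 g Si in 273.089 g formula = 23.86 wt% Si.
Second mineral: 56.170 g Si in 214.021 g formula = 26.25 wt% Si.
23.86% − 26.25% gives a difference of -2.39 percentage points.

-2.39 percentage points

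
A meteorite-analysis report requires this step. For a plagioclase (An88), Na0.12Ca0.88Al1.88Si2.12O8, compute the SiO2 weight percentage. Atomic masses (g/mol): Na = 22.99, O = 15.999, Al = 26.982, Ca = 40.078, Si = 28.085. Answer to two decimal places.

46.10 wt%

Molar mass of Na0.12Ca0.88Al1.88Si2.12O8 = 0.12×22.99 + 0.88×40.078 + 1.88×26.982 + 2.12×28.085 + 8×15.999 = 276.286 g/mol.
Each formula unit contains 2.12 Si, equivalent to 2.12/1 = 2.1200 mol SiO2.
M(SiO2) = 1×28.085 + 2×15.999 = 60.083 g/mol.
Mass of SiO2 per formula unit = 2.1200 × 60.083 = 127.376 g.
SiO2 wt% = 127.376 / 276.286 × 100 = 46.10%.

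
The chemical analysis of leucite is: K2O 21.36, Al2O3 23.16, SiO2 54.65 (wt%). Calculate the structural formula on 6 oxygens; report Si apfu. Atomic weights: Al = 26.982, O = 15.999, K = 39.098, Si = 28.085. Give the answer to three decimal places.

21.36 wt% K2O ÷ 94.195 g/mol = 0.22676 mol, giving 0.45352 K and 0.22676 O.
23.16 wt% Al2O3 ÷ 101.961 g/mol = 0.22715 mol, giving 0.45430 Al and 0.68145 O.
54.65 wt% SiO2 ÷ 60.083 g/mol = 0.90958 mol, giving 0.90958 Si and 1.81916 O.
Oxygen sums to 2.72737; scaling by 6/2.72737 = 2.19992 puts the formula on 6 O.
Si: 0.90958 × 2.19992 = 2.001 atoms per formula unit.

2.001 Si apfu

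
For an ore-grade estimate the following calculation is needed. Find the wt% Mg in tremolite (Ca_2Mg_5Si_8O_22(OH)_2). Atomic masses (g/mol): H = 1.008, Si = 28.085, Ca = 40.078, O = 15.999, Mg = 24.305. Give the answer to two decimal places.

14.96 wt%

M(Ca_2Mg_5Si_8O_22(OH)_2) = 812.353 g/mol.
Mg contributes 5 × 24.305 = 121.525 g per mole.
121.525/812.353 = 0.1496 → 14.96%.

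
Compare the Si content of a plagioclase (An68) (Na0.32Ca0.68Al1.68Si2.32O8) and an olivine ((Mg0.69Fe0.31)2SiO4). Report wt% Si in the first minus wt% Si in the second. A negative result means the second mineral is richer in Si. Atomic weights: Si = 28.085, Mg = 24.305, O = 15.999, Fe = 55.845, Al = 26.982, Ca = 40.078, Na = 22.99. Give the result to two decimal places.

6.33 percentage points

Si in Na0.32Ca0.68Al1.68Si2.32O8: molar mass 273.089 g/mol; 2.32×28.085 = 65.157 g → 23.86 wt%.
Si in (Mg0.69Fe0.31)2SiO4: molar mass 160.246 g/mol; 1×28.085 = 28.085 g → 17.53 wt%.
Difference = 23.86 − 17.53 = 6.33 percentage points.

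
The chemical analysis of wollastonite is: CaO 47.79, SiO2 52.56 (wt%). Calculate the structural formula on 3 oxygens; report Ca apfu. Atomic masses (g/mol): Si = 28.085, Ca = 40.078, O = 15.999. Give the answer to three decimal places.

47.79 wt% CaO ÷ 56.077 g/mol = 0.85222 mol, giving 0.85222 Ca and 0.85222 O.
52.56 wt% SiO2 ÷ 60.083 g/mol = 0.87479 mol, giving 0.87479 Si and 1.74958 O.
Oxygen sums to 2.60180; scaling by 3/2.60180 = 1.15305 puts the formula on 3 O.
Ca: 0.85222 × 1.15305 = 0.983 atoms per formula unit.

0.983 Ca apfu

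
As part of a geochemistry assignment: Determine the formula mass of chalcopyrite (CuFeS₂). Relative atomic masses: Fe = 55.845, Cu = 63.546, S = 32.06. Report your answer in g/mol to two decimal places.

183.51 g/mol

The formula mass is the sum 1·63.546 + 1·55.845 + 2·32.06.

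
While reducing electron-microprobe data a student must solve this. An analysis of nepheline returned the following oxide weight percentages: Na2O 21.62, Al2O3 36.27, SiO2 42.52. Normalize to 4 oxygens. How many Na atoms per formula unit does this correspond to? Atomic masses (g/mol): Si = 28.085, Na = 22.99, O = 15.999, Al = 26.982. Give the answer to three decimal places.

21.62 wt% Na2O ÷ 61.979 g/mol = 0.34883 mol, giving 0.69766 Na and 0.34883 O.
36.27 wt% Al2O3 ÷ 101.961 g/mol = 0.35572 mol, giving 0.71144 Al and 1.06716 O.
42.52 wt% SiO2 ÷ 60.083 g/mol = 0.70769 mol, giving 0.70769 Si and 1.41538 O.
Oxygen sums to 2.83137; scaling by 4/2.83137 = 1.41274 puts the formula on 4 O.
Na: 0.69766 × 1.41274 = 0.986 atoms per formula unit.

0.986 Na apfu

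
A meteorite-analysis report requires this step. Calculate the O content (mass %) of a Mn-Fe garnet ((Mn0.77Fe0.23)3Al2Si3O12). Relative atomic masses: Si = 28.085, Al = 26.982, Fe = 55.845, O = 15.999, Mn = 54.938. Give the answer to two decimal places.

38.73 mass %

M((Mn0.77Fe0.23)3Al2Si3O12) = 495.647 g/mol.
O contributes 12 × 15.999 = 191.988 g per mole.
191.988/495.647 = 0.3873 → 38.73%.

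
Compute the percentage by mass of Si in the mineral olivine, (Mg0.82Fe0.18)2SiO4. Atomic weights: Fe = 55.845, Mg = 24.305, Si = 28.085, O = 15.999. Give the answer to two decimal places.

Formula mass = 1.64×24.305 + 0.36×55.845 + 1×28.085 + 4×15.999 = 152.045 g/mol, of which 28.085 g is Si.
So Si makes up 28.085/152.045 = 0.1847 of the mass, i.e. 18.47%.

18.47 weight percent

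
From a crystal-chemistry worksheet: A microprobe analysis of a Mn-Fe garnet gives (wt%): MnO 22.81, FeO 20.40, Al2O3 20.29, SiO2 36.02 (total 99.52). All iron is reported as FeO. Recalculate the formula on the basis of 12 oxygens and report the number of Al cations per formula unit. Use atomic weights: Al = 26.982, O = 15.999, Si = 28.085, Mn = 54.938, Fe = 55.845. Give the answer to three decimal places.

1.989 Al apfu

MnO (M=70.937): mol = 0.32155; Mn = 0.32155, O = 0.32155.
FeO (M=71.844): mol = 0.28395; Fe = 0.28395, O = 0.28395.
Al2O3 (M=101.961): mol = 0.19900; Al = 0.39800, O = 0.59700.
SiO2 (M=60.083): mol = 0.59950; Si = 0.59950, O = 1.19900.
ΣO = 2.40150; factor = 12/ΣO = 4.99688.
Al apfu = 0.39800 × 4.99688 = 1.989.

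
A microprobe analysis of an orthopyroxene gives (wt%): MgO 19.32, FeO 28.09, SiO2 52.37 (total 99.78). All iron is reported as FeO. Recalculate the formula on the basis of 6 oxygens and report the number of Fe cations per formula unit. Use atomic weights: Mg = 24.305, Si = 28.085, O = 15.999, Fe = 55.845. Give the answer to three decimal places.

0.898 Fe apfu

MgO: 19.32/40.304 = 0.47936 mol → 0.47936 mol Mg, 0.47936 mol O.
FeO: 28.09/71.844 = 0.39099 mol → 0.39099 mol Fe, 0.39099 mol O.
SiO2: 52.37/60.083 = 0.87163 mol → 0.87163 mol Si, 1.74326 mol O.
Total oxygen = 2.61361 mol. Normalization factor = 6/2.61361 = 2.29568.
Fe per 6 O = 0.39099 × 2.29568 = 0.898.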